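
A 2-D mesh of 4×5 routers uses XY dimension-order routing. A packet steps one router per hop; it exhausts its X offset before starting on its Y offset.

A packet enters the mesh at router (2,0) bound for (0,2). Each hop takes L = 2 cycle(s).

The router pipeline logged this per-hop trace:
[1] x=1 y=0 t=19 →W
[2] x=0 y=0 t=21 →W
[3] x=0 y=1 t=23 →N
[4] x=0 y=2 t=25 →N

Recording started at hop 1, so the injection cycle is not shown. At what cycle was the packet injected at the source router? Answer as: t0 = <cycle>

t0 = 17

Hop 1 reached at cycle 19; hop k is at t0 + k·L.
So t0 = 19 − 1·2 = 17.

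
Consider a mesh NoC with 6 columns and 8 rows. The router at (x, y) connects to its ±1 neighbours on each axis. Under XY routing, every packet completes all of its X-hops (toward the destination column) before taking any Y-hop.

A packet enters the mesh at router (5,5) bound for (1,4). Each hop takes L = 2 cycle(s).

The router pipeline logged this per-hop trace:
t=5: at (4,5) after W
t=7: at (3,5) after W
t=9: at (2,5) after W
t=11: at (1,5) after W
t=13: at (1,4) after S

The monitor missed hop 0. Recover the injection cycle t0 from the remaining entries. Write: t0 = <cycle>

The first recorded entry is hop 1 at cycle 5.
Subtract one hop: t0 = 5 − 2 = 3.

t0 = 3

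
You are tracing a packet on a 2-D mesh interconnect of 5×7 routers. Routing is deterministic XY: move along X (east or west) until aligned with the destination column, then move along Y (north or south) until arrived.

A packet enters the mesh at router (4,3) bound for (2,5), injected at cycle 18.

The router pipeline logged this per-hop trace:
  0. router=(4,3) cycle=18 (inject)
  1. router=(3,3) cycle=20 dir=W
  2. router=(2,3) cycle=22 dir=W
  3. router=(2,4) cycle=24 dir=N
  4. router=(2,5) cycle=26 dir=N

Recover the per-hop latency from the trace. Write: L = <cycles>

L = 2

Between hops 0 and 1 the cycle counter advances 20 − 18 = 2.
Each hop adds L, hence L = 2.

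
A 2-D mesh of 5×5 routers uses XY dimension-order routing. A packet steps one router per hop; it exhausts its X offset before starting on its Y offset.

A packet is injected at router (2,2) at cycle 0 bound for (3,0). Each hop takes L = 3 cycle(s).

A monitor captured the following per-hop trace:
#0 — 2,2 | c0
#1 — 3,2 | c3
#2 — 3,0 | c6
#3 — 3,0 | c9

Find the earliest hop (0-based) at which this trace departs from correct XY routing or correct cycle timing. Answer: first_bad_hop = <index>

hop 1: step (+1,+0), +3 cyc — ok
hop 2: step (+0,-2), +3 cyc — BAD: non-unit step

first_bad_hop = 2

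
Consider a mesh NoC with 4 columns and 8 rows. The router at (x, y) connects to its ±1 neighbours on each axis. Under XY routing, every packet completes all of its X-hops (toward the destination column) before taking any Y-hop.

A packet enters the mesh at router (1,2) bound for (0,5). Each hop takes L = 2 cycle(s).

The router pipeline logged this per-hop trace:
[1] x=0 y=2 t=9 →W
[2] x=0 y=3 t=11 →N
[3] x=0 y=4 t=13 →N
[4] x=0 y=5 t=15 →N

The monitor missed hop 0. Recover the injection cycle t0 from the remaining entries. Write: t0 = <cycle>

Hop 1 reached at cycle 9; hop k is at t0 + k·L.
Subtract one hop: t0 = 9 − 2 = 7.

t0 = 7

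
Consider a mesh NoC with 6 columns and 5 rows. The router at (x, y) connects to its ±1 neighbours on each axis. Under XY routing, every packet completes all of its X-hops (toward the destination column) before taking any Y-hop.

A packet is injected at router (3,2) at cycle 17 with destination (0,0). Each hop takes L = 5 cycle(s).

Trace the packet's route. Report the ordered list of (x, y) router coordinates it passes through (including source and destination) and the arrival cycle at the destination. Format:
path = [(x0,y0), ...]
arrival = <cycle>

path = [(3,2), (2,2), (1,2), (0,2), (0,1), (0,0)]
arrival = 42

  0. router=(3,2) cycle=17 (inject)
  1. router=(2,2) cycle=22 dir=W
  2. router=(1,2) cycle=27 dir=W
  3. router=(0,2) cycle=32 dir=W
  4. router=(0,1) cycle=37 dir=S
  5. router=(0,0) cycle=42 dir=S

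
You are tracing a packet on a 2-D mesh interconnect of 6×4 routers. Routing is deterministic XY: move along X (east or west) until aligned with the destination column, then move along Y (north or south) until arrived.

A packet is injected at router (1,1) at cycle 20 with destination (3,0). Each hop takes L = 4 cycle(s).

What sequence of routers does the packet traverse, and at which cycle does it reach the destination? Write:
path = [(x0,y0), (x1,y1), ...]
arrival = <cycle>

path = [(1,1), (2,1), (3,1), (3,0)]
arrival = 32

t=20: at (1,1)
t=24: at (2,1) after E
t=28: at (3,1) after E
t=32: at (3,0) after S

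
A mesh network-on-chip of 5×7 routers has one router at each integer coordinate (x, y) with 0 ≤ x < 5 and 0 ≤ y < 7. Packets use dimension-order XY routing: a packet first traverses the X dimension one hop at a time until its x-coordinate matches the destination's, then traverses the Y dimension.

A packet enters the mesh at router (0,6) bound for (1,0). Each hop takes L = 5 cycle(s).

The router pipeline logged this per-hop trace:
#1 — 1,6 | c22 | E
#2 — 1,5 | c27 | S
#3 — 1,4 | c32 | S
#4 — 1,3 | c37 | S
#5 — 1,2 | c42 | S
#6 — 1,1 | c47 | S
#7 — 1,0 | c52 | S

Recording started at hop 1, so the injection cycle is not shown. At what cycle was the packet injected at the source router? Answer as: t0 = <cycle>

Hop 1 reached at cycle 22; hop k is at t0 + k·L.
Subtract one hop: t0 = 22 − 5 = 17.

t0 = 17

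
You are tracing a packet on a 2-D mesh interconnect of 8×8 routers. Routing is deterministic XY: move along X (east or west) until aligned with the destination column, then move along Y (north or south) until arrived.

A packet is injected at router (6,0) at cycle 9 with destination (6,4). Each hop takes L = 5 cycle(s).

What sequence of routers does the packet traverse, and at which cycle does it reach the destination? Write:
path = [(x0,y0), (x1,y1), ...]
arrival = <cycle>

#0 — 6,0 | c9
#1 — 6,1 | c14 | N
#2 — 6,2 | c19 | N
#3 — 6,3 | c24 | N
#4 — 6,4 | c29 | N

path = [(6,0), (6,1), (6,2), (6,3), (6,4)]
arrival = 29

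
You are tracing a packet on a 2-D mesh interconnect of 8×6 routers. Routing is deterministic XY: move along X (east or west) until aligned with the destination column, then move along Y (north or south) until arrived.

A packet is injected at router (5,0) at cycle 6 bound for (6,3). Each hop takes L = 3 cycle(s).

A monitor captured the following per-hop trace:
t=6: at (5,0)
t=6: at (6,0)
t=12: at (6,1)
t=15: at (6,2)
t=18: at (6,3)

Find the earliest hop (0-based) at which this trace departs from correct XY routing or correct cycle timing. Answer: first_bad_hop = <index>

first_bad_hop = 1

[1] (+1,+0) / 0c ⇒ BAD: Δcyc=0≠L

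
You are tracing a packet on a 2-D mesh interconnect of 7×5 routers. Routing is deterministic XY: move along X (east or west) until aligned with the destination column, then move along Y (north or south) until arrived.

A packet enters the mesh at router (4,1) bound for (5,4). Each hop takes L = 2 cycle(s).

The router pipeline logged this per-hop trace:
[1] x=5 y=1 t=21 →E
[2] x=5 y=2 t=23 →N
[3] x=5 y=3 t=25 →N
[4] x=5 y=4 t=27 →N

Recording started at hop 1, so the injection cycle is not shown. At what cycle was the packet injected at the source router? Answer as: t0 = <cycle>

cyc[1] = 21 and cyc[k] = t0 + k·L for every k.
So t0 = 21 − 1·2 = 19.

t0 = 19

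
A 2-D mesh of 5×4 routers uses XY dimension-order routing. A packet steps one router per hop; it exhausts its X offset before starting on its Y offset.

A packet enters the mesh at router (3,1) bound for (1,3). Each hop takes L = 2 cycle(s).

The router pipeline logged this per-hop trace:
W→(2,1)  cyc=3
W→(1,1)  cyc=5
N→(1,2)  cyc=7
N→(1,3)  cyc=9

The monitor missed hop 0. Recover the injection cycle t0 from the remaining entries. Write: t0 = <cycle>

t0 = 1

At hop 1 the cycle is 3; in general cyc_k = t0 + kL.
So t0 = 3 − 1·2 = 1.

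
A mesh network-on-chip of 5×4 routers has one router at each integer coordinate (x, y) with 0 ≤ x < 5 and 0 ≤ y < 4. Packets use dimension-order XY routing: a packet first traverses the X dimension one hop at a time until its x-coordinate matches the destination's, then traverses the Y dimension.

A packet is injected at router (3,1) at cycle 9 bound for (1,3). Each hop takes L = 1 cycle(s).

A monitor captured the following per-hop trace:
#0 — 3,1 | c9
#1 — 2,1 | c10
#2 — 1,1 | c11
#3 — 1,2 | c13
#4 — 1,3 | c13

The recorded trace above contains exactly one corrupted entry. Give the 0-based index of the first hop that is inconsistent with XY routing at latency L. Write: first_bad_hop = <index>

[1] (-1,+0) / 1c ⇒ ok
[2] (-1,+0) / 1c ⇒ ok
[3] (+0,+1) / 2c ⇒ BAD: Δcyc=2≠L

first_bad_hop = 3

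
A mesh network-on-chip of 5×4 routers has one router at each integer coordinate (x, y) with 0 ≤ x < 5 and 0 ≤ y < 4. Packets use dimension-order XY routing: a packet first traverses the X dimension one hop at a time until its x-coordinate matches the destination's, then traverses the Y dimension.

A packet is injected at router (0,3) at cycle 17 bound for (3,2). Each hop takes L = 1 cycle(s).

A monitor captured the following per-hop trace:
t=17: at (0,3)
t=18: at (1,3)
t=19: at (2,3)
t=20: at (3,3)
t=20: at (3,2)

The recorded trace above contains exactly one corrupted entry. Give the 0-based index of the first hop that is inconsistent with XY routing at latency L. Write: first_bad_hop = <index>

[1] (+1,+0) / 1c ⇒ ok
[2] (+1,+0) / 1c ⇒ ok
[3] (+1,+0) / 1c ⇒ ok
[4] (+0,-1) / 0c ⇒ BAD: Δcyc=0≠L

first_bad_hop = 4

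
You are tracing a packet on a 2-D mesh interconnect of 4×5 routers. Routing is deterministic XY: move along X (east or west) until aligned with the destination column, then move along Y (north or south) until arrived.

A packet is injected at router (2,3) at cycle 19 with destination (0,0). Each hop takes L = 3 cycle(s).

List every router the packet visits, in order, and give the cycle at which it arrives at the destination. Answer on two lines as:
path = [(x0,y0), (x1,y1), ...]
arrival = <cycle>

path = [(2,3), (1,3), (0,3), (0,2), (0,1), (0,0)]
arrival = 34

[0] x=2 y=3 t=19
[1] x=1 y=3 t=22 →W
[2] x=0 y=3 t=25 →W
[3] x=0 y=2 t=28 →S
[4] x=0 y=1 t=31 →S
[5] x=0 y=0 t=34 →S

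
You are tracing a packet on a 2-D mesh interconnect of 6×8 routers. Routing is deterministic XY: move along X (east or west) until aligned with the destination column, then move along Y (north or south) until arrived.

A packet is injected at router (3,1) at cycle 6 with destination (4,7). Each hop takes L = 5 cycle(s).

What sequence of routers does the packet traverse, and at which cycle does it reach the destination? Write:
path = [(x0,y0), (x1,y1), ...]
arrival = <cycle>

[0] x=3 y=1 t=6
[1] x=4 y=1 t=11 →E
[2] x=4 y=2 t=16 →N
[3] x=4 y=3 t=21 →N
[4] x=4 y=4 t=26 →N
[5] x=4 y=5 t=31 →N
[6] x=4 y=6 t=36 →N
[7] x=4 y=7 t=41 →N

path = [(3,1), (4,1), (4,2), (4,3), (4,4), (4,5), (4,6), (4,7)]
arrival = 41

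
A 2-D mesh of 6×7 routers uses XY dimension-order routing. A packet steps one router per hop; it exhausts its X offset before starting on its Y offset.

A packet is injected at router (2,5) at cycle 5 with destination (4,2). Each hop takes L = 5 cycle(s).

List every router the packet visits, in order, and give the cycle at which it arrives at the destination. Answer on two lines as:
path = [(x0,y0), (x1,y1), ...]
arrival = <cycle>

t=5: at (2,5)
t=10: at (3,5) after E
t=15: at (4,5) after E
t=20: at (4,4) after S
t=25: at (4,3) after S
t=30: at (4,2) after S

path = [(2,5), (3,5), (4,5), (4,4), (4,3), (4,2)]
arrival = 30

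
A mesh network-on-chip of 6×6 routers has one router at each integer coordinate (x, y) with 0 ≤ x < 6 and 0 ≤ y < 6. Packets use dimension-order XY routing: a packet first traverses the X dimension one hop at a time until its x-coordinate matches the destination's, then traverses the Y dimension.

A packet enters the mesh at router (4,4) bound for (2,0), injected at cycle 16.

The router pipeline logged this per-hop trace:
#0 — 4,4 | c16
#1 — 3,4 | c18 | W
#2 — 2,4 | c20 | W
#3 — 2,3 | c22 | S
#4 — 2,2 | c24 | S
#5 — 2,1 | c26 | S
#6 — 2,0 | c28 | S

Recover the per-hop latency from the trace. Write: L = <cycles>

cyc[1] − cyc[0] = 18 − 16 = 2.
That increment is L by definition: L = 2.

L = 2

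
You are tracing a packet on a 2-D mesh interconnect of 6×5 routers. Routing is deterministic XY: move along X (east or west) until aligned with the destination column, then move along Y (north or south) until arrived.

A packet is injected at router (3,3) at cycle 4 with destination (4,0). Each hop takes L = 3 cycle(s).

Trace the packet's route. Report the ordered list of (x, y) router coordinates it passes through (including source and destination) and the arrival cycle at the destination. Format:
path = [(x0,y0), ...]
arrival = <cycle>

path = [(3,3), (4,3), (4,2), (4,1), (4,0)]
arrival = 16

t=4: at (3,3)
t=7: at (4,3) after E
t=10: at (4,2) after S
t=13: at (4,1) after S
t=16: at (4,0) after S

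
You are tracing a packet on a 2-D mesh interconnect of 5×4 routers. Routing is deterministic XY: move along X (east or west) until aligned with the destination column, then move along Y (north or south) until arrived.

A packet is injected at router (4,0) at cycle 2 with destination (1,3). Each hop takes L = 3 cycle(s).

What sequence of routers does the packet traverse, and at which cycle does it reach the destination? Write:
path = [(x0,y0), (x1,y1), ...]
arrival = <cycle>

path = [(4,0), (3,0), (2,0), (1,0), (1,1), (1,2), (1,3)]
arrival = 20

hop 0: (4,0) @ cyc 2
hop 1: (3,0) @ cyc 5  [W]
hop 2: (2,0) @ cyc 8  [W]
hop 3: (1,0) @ cyc 11  [W]
hop 4: (1,1) @ cyc 14  [N]
hop 5: (1,2) @ cyc 17  [N]
hop 6: (1,3) @ cyc 20  [N]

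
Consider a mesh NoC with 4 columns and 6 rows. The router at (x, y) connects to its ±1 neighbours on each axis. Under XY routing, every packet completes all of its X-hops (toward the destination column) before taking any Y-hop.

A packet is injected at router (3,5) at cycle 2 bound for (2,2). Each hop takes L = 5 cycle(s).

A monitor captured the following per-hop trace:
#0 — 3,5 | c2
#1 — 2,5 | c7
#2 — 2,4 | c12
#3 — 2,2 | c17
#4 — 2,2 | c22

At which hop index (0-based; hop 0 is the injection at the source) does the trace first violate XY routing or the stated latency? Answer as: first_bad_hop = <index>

check 1→ d=(-1,0) cyc+5: ok
check 2→ d=(0,-1) cyc+5: ok
check 3→ d=(0,-2) cyc+5: BAD: non-unit step

first_bad_hop = 3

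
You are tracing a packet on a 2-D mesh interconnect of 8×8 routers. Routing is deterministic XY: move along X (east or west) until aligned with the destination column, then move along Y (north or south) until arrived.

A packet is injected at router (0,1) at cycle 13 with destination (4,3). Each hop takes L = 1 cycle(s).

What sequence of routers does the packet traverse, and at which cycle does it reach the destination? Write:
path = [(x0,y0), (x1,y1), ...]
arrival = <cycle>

src (0,1)  cyc=13
E→(1,1)  cyc=14
E→(2,1)  cyc=15
E→(3,1)  cyc=16
E→(4,1)  cyc=17
N→(4,2)  cyc=18
N→(4,3)  cyc=19

path = [(0,1), (1,1), (2,1), (3,1), (4,1), (4,2), (4,3)]
arrival = 19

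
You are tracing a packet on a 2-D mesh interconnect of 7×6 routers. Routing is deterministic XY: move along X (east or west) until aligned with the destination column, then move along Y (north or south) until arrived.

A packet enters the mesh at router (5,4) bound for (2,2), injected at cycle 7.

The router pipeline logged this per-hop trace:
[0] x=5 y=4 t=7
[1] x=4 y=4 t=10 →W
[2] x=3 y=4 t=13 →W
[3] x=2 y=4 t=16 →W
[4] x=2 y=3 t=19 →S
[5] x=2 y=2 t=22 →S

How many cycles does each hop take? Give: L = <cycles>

cyc[1] − cyc[0] = 10 − 7 = 3.
Each hop adds L, hence L = 3.

L = 3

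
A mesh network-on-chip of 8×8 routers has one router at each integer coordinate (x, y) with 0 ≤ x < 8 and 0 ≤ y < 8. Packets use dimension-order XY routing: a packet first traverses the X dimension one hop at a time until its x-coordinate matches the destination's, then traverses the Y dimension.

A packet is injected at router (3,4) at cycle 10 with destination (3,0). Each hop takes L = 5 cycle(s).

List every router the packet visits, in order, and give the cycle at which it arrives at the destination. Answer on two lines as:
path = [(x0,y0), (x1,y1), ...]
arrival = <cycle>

path = [(3,4), (3,3), (3,2), (3,1), (3,0)]
arrival = 30

hop 0: (3,4) @ cyc 10
hop 1: (3,3) @ cyc 15  [S]
hop 2: (3,2) @ cyc 20  [S]
hop 3: (3,1) @ cyc 25  [S]
hop 4: (3,0) @ cyc 30  [S]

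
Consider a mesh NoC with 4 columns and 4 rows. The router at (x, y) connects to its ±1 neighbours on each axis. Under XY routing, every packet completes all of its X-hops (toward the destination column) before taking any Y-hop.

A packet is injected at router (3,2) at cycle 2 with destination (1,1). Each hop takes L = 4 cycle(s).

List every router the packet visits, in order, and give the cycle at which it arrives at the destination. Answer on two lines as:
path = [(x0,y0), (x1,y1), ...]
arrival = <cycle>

path = [(3,2), (2,2), (1,2), (1,1)]
arrival = 14

t=2: at (3,2)
t=6: at (2,2) after W
t=10: at (1,2) after W
t=14: at (1,1) after S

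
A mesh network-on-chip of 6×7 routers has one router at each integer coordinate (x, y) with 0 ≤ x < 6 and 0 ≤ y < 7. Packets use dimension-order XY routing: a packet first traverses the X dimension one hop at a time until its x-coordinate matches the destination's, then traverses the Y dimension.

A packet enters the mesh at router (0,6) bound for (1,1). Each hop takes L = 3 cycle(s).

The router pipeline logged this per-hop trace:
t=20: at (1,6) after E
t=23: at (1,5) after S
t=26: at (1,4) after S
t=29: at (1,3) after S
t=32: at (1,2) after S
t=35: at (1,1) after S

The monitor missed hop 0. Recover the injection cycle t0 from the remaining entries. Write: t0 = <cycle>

Hop 1 reached at cycle 20; hop k is at t0 + k·L.
t0 = cyc[1] − L = 20 − 3 = 17.

t0 = 17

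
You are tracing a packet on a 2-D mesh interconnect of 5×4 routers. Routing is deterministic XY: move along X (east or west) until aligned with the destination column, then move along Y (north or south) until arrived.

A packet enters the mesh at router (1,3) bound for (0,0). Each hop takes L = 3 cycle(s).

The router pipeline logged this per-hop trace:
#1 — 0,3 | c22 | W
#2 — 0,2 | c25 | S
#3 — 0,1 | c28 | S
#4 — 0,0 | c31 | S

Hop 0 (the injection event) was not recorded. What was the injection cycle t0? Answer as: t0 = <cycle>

t0 = 19

At hop 1 the cycle is 22; in general cyc_k = t0 + kL.
Therefore t0 = 22 − L = 19.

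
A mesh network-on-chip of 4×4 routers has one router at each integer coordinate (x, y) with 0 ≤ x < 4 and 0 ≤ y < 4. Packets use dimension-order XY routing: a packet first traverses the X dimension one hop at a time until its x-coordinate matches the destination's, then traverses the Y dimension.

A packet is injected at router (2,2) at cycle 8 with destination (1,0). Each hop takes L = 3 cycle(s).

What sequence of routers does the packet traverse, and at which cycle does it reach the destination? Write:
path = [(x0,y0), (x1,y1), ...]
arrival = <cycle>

path = [(2,2), (1,2), (1,1), (1,0)]
arrival = 17

t=8: at (2,2)
t=11: at (1,2) after W
t=14: at (1,1) after S
t=17: at (1,0) after S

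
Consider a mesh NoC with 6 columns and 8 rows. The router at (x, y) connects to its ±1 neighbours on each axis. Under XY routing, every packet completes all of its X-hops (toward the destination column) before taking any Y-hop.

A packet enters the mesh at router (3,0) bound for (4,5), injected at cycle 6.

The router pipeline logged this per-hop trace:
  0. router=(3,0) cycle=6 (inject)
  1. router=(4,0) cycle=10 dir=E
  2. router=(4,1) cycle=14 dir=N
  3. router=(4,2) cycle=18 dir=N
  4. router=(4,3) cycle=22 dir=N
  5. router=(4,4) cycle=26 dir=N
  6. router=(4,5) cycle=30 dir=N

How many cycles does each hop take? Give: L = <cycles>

Δcyc across hop 0→1: 10 − 6 = 4.
That increment is L by definition: L = 4.

L = 4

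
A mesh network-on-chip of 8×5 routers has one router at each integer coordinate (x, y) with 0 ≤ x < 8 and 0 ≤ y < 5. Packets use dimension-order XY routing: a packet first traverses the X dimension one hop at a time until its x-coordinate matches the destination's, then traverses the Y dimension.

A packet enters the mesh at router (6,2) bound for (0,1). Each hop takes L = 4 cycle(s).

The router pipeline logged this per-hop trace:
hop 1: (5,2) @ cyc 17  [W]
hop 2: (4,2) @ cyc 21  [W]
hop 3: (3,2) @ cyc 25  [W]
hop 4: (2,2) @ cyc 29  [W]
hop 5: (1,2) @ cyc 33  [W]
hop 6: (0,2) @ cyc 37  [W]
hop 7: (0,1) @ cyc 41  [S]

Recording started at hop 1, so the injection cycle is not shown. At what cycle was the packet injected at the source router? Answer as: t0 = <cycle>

cyc[1] = 17 and cyc[k] = t0 + k·L for every k.
Therefore t0 = 17 − L = 13.

t0 = 13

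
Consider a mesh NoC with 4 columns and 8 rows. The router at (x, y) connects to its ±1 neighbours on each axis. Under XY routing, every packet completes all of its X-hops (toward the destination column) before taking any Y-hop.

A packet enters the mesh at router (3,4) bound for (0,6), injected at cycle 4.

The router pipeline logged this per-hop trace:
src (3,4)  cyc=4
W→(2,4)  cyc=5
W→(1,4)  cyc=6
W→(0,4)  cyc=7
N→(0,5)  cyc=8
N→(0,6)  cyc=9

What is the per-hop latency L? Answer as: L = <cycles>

L = 1

Between hops 0 and 1 the cycle counter advances 5 − 4 = 1.
Each hop adds L, hence L = 1.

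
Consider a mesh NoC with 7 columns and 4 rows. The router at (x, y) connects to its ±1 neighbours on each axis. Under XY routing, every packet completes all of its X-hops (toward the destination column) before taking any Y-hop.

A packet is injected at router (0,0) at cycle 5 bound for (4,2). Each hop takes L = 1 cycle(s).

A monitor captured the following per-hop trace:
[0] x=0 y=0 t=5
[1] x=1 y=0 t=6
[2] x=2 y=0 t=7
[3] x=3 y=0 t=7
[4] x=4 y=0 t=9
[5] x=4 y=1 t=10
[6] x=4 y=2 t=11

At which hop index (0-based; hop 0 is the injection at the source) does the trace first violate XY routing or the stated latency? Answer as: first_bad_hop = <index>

first_bad_hop = 3

[1] (+1,+0) / 1c ⇒ ok
[2] (+1,+0) / 1c ⇒ ok
[3] (+1,+0) / 0c ⇒ BAD: Δcyc=0≠L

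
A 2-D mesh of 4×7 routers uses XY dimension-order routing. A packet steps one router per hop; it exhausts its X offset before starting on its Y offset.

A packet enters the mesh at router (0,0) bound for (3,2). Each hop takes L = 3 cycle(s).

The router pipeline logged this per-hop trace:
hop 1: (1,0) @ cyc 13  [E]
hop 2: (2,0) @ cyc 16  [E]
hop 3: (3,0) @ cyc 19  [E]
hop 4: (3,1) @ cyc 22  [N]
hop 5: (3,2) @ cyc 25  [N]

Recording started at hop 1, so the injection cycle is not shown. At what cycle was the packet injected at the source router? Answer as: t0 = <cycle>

t0 = 10

cyc[1] = 13 and cyc[k] = t0 + k·L for every k.
So t0 = 13 − 1·3 = 10.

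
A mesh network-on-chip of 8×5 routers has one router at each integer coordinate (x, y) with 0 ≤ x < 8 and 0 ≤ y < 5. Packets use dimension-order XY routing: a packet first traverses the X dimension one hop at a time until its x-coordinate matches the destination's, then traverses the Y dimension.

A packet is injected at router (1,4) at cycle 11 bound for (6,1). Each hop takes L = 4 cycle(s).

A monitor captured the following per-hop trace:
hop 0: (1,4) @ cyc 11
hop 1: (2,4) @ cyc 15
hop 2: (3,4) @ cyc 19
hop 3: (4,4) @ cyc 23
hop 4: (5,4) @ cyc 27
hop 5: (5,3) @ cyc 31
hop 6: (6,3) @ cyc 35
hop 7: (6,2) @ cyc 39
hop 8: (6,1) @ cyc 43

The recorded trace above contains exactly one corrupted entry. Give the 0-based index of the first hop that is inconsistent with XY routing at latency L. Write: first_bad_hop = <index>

check 1→ d=(1,0) cyc+4: ok
check 2→ d=(1,0) cyc+4: ok
check 3→ d=(1,0) cyc+4: ok
check 4→ d=(1,0) cyc+4: ok
check 5→ d=(0,-1) cyc+4: BAD: Y-move but x=5≠6

first_bad_hop = 5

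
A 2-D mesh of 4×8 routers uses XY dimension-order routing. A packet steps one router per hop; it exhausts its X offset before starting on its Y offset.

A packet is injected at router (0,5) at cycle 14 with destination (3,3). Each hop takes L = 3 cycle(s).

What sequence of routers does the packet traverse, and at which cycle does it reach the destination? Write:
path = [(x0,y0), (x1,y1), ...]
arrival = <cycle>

src (0,5)  cyc=14
E→(1,5)  cyc=17
E→(2,5)  cyc=20
E→(3,5)  cyc=23
S→(3,4)  cyc=26
S→(3,3)  cyc=29

path = [(0,5), (1,5), (2,5), (3,5), (3,4), (3,3)]
arrival = 29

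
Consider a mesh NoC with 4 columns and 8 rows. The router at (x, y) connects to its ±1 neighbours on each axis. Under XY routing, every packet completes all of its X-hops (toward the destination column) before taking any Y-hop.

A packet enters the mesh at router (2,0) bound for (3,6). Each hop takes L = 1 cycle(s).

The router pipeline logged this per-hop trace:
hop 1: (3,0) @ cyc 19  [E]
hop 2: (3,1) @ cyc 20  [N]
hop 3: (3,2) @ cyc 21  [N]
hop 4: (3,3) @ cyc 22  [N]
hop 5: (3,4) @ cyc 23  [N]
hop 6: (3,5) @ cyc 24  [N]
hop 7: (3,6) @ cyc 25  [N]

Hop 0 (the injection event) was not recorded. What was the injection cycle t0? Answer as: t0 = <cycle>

t0 = 18

At hop 1 the cycle is 19; in general cyc_k = t0 + kL.
Subtract one hop: t0 = 19 − 1 = 18.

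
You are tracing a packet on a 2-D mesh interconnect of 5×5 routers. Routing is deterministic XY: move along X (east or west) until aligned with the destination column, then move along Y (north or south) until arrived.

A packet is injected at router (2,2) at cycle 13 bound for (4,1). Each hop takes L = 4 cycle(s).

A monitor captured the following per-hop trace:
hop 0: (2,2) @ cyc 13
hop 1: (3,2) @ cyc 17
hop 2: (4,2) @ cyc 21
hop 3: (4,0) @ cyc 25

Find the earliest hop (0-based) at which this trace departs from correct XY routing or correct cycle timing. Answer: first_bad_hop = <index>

hop 1: step (+1,+0), +4 cyc — ok
hop 2: step (+1,+0), +4 cyc — ok
hop 3: step (+0,-2), +4 cyc — BAD: non-unit step

first_bad_hop = 3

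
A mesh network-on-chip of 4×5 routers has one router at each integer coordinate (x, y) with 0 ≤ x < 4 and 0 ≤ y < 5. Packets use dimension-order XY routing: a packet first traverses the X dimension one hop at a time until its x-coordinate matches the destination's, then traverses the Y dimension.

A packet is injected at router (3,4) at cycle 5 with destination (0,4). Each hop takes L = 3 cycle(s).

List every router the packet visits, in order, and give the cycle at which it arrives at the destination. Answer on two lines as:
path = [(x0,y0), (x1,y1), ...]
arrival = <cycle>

path = [(3,4), (2,4), (1,4), (0,4)]
arrival = 14

[0] x=3 y=4 t=5
[1] x=2 y=4 t=8 →W
[2] x=1 y=4 t=11 →W
[3] x=0 y=4 t=14 →W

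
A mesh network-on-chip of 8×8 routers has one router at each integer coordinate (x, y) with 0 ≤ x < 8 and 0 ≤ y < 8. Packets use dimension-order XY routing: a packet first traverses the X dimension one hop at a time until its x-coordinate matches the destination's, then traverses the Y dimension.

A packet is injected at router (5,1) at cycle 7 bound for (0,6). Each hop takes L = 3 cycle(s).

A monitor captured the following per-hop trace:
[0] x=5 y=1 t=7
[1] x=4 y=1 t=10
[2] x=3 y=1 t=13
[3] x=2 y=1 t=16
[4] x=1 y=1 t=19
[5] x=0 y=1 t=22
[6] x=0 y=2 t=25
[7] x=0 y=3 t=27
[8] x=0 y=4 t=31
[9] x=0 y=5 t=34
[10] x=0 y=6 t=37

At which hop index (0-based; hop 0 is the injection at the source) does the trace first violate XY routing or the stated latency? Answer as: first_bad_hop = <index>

hop 1: step (-1,+0), +3 cyc — ok
hop 2: step (-1,+0), +3 cyc — ok
hop 3: step (-1,+0), +3 cyc — ok
hop 4: step (-1,+0), +3 cyc — ok
hop 5: step (-1,+0), +3 cyc — ok
hop 6: step (+0,+1), +3 cyc — ok
hop 7: step (+0,+1), +2 cyc — BAD: Δcyc=2≠L

first_bad_hop = 7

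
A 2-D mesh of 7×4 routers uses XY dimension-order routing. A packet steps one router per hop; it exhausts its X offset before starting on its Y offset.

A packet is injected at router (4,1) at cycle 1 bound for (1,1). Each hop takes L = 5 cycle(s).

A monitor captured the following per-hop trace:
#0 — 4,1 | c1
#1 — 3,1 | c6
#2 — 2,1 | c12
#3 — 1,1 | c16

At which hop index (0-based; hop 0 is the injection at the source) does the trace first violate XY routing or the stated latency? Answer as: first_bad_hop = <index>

hop 1: step (-1,+0), +5 cyc — ok
hop 2: step (-1,+0), +6 cyc — BAD: Δcyc=6≠L

first_bad_hop = 2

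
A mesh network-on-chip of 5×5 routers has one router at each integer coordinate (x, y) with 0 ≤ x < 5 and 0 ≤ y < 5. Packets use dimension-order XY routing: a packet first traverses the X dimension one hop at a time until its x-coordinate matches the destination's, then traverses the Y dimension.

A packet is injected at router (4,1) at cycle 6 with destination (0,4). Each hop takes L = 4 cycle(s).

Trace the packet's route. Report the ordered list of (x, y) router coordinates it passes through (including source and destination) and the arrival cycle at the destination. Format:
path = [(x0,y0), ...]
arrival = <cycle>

src (4,1)  cyc=6
W→(3,1)  cyc=10
W→(2,1)  cyc=14
W→(1,1)  cyc=18
W→(0,1)  cyc=22
N→(0,2)  cyc=26
N→(0,3)  cyc=30
N→(0,4)  cyc=34

path = [(4,1), (3,1), (2,1), (1,1), (0,1), (0,2), (0,3), (0,4)]
arrival = 34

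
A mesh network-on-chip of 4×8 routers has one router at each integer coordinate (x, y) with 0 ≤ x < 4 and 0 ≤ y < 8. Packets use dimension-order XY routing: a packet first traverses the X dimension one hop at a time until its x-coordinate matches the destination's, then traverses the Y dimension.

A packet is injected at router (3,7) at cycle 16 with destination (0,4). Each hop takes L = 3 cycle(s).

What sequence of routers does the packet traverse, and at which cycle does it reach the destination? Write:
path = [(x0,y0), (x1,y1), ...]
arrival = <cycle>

path = [(3,7), (2,7), (1,7), (0,7), (0,6), (0,5), (0,4)]
arrival = 34

  0. router=(3,7) cycle=16 (inject)
  1. router=(2,7) cycle=19 dir=W
  2. router=(1,7) cycle=22 dir=W
  3. router=(0,7) cycle=25 dir=W
  4. router=(0,6) cycle=28 dir=S
  5. router=(0,5) cycle=31 dir=S
  6. router=(0,4) cycle=34 dir=S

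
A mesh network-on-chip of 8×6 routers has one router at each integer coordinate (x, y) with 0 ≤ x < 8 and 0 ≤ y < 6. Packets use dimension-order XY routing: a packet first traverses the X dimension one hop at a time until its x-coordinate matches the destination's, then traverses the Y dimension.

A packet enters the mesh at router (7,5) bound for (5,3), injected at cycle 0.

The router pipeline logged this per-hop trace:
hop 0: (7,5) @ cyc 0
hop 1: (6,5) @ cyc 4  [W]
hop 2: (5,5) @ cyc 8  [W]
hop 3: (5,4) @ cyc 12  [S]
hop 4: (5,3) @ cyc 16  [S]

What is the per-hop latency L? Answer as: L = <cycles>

L = 4

Δcyc across hop 0→1: 4 − 0 = 4.
Each hop adds L, hence L = 4.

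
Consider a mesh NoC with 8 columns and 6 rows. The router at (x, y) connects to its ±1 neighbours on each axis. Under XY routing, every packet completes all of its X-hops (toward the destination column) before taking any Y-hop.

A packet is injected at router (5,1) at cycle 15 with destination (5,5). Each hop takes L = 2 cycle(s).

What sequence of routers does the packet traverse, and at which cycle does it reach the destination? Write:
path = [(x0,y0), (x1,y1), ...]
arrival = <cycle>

path = [(5,1), (5,2), (5,3), (5,4), (5,5)]
arrival = 23

  0. router=(5,1) cycle=15 (inject)
  1. router=(5,2) cycle=17 dir=N
  2. router=(5,3) cycle=19 dir=N
  3. router=(5,4) cycle=21 dir=N
  4. router=(5,5) cycle=23 dir=N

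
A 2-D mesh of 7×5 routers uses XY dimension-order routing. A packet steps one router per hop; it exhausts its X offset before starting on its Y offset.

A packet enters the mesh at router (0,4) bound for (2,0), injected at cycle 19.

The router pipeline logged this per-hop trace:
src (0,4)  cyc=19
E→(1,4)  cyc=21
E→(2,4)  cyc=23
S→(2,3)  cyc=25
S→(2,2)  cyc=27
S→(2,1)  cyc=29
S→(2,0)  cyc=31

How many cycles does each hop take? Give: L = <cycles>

L = 2

From hop 0 (19) to hop 1 (21): +2 cycles.
Per-hop latency L = Δcyc = 2.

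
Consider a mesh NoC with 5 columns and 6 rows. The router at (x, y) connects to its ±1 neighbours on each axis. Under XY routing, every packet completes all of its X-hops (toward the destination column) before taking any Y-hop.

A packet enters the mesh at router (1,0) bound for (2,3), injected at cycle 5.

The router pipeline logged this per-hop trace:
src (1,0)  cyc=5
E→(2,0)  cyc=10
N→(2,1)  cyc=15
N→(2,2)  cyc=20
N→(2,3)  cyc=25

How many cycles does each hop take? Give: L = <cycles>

L = 5

cyc[1] − cyc[0] = 10 − 5 = 5.
Each hop adds L, hence L = 5.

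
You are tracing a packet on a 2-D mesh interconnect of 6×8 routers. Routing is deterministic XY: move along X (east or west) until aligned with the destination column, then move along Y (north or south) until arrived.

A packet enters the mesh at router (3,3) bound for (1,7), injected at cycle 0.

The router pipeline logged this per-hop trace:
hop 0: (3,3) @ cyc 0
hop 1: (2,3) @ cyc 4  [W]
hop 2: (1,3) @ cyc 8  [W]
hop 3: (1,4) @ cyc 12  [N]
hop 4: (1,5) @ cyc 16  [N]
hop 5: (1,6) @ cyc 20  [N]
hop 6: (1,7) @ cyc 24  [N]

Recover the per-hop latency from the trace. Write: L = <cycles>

L = 4

From hop 0 (0) to hop 1 (4): +4 cycles.
That increment is L by definition: L = 4.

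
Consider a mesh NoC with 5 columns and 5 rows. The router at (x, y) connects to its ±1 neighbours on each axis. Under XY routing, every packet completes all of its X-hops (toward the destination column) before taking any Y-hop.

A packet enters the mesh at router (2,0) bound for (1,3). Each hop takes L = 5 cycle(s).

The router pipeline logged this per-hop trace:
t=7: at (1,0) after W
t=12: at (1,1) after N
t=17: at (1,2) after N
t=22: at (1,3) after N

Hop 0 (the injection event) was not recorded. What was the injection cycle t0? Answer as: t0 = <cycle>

At hop 1 the cycle is 7; in general cyc_k = t0 + kL.
Subtract one hop: t0 = 7 − 5 = 2.

t0 = 2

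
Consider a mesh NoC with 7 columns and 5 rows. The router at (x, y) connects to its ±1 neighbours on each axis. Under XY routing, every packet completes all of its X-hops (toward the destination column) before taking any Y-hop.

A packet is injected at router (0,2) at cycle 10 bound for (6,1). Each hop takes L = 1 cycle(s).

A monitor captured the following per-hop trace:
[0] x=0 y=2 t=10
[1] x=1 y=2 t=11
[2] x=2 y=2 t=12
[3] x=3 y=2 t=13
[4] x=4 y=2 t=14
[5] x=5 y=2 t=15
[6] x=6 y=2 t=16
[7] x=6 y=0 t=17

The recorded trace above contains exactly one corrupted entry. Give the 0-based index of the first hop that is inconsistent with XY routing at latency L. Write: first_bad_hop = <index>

  1: Δx=+1 Δy=+0 Δt=1 [ok]
  2: Δx=+1 Δy=+0 Δt=1 [ok]
  3: Δx=+1 Δy=+0 Δt=1 [ok]
  4: Δx=+1 Δy=+0 Δt=1 [ok]
  5: Δx=+1 Δy=+0 Δt=1 [ok]
  6: Δx=+1 Δy=+0 Δt=1 [ok]
  7: Δx=+0 Δy=-2 Δt=1 [BAD: non-unit step]

first_bad_hop = 7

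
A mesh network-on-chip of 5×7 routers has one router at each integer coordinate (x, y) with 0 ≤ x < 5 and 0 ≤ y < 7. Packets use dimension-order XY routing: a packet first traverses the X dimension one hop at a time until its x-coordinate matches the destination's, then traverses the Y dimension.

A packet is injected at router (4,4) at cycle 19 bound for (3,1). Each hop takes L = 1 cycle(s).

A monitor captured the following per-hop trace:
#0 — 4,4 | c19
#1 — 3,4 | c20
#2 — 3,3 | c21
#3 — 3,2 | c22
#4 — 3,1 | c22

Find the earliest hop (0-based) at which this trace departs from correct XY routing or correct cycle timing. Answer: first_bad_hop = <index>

first_bad_hop = 4

  1: Δx=-1 Δy=+0 Δt=1 [ok]
  2: Δx=+0 Δy=-1 Δt=1 [ok]
  3: Δx=+0 Δy=-1 Δt=1 [ok]
  4: Δx=+0 Δy=-1 Δt=0 [BAD: Δcyc=0≠L]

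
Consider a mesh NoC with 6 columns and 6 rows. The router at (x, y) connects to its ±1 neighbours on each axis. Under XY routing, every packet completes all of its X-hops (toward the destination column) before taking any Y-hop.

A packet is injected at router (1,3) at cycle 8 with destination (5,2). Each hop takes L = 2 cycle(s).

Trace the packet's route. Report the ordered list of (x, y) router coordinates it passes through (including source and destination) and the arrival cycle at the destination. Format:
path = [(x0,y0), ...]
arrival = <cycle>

src (1,3)  cyc=8
E→(2,3)  cyc=10
E→(3,3)  cyc=12
E→(4,3)  cyc=14
E→(5,3)  cyc=16
S→(5,2)  cyc=18

path = [(1,3), (2,3), (3,3), (4,3), (5,3), (5,2)]
arrival = 18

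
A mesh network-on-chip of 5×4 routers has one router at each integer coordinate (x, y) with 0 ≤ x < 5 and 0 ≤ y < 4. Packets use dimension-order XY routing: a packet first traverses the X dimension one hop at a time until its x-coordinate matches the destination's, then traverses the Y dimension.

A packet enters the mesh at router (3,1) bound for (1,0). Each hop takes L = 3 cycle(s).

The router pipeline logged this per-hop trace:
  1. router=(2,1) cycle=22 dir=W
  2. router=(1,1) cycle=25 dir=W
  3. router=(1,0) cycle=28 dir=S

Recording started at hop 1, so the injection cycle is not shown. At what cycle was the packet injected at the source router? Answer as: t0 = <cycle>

At hop 1 the cycle is 22; in general cyc_k = t0 + kL.
Therefore t0 = 22 − L = 19.

t0 = 19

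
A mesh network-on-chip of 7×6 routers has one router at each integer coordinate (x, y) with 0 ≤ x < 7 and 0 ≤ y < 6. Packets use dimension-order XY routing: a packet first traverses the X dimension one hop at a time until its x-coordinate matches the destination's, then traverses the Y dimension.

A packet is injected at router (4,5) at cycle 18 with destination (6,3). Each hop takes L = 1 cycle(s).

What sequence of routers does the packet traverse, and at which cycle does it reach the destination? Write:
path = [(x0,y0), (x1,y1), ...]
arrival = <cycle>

hop 0: (4,5) @ cyc 18
hop 1: (5,5) @ cyc 19  [E]
hop 2: (6,5) @ cyc 20  [E]
hop 3: (6,4) @ cyc 21  [S]
hop 4: (6,3) @ cyc 22  [S]

path = [(4,5), (5,5), (6,5), (6,4), (6,3)]
arrival = 22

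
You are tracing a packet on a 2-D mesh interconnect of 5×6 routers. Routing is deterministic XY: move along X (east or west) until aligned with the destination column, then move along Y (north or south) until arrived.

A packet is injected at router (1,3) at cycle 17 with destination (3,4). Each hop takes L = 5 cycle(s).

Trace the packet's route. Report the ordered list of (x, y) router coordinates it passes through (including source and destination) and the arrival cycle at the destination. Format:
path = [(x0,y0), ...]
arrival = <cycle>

path = [(1,3), (2,3), (3,3), (3,4)]
arrival = 32

  0. router=(1,3) cycle=17 (inject)
  1. router=(2,3) cycle=22 dir=E
  2. router=(3,3) cycle=27 dir=E
  3. router=(3,4) cycle=32 dir=N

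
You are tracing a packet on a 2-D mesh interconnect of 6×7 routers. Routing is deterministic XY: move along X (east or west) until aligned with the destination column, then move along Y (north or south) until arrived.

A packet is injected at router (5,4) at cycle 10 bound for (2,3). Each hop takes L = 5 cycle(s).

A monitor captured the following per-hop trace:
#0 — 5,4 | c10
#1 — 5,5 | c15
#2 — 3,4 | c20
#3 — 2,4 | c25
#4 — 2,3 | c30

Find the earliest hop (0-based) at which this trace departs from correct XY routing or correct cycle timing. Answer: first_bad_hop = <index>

hop 1: step (+0,+1), +5 cyc — BAD: Y-move but x=5≠2

first_bad_hop = 1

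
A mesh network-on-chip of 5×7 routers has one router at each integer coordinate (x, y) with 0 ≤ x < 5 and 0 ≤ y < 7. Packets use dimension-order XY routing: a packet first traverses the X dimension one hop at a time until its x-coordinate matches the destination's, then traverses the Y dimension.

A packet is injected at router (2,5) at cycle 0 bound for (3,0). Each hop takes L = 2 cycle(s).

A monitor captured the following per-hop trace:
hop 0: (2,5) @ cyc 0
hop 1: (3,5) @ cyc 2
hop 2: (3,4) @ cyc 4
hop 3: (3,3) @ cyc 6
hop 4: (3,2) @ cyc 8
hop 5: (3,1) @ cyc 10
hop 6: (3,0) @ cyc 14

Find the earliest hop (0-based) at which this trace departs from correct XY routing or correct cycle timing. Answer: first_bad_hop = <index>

hop 1: step (+1,+0), +2 cyc — ok
hop 2: step (+0,-1), +2 cyc — ok
hop 3: step (+0,-1), +2 cyc — ok
hop 4: step (+0,-1), +2 cyc — ok
hop 5: step (+0,-1), +2 cyc — ok
hop 6: step (+0,-1), +4 cyc — BAD: Δcyc=4≠L

first_bad_hop = 6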